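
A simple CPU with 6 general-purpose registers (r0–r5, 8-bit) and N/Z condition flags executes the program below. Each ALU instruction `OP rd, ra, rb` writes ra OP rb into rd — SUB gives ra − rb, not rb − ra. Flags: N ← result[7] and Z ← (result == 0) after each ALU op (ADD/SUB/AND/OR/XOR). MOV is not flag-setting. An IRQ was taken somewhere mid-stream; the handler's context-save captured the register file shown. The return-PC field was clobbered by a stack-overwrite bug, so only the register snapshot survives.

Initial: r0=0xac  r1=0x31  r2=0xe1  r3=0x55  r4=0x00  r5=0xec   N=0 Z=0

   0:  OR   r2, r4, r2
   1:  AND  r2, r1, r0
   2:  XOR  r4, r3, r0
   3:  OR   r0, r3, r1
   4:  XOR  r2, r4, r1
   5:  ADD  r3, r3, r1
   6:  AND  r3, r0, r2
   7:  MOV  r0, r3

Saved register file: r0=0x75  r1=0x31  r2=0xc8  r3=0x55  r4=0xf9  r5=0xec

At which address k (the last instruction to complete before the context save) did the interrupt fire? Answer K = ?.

after  0: r0=0xac r1=0x31 r2=0xe1 r3=0x55 r4=0x00 r5=0xec  N=1 Z=0
after  1: r0=0xac r1=0x31 r2=0x20 r3=0x55 r4=0x00 r5=0xec  N=0 Z=0
after  2: r0=0xac r1=0x31 r2=0x20 r3=0x55 r4=0xf9 r5=0xec  N=1 Z=0
after  3: r0=0x75 r1=0x31 r2=0x20 r3=0x55 r4=0xf9 r5=0xec  N=0 Z=0
after  4: r0=0x75 r1=0x31 r2=0xc8 r3=0x55 r4=0xf9 r5=0xec  N=1 Z=0
-- IRQ taken; context saved, return-PC = 5 --

K = 4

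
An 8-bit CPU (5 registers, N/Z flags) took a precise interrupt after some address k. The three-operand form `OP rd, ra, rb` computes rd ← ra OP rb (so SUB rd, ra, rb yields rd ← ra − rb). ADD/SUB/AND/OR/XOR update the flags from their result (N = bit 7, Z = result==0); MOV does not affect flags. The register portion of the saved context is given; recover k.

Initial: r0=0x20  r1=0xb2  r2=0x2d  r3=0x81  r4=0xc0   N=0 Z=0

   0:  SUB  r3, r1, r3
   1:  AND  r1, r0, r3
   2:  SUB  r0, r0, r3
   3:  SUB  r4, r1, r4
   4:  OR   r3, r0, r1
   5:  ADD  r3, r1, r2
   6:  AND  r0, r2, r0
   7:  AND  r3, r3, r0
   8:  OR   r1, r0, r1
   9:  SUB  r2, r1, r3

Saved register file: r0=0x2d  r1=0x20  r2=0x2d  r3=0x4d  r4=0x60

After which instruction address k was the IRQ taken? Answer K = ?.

after  0: r0=0x20 r1=0xb2 r2=0x2d r3=0x31 r4=0xc0  N=0 Z=0
after  1: r0=0x20 r1=0x20 r2=0x2d r3=0x31 r4=0xc0  N=0 Z=0
after  2: r0=0xef r1=0x20 r2=0x2d r3=0x31 r4=0xc0  N=1 Z=0
after  3: r0=0xef r1=0x20 r2=0x2d r3=0x31 r4=0x60  N=0 Z=0
after  4: r0=0xef r1=0x20 r2=0x2d r3=0xef r4=0x60  N=1 Z=0
after  5: r0=0xef r1=0x20 r2=0x2d r3=0x4d r4=0x60  N=0 Z=0
after  6: r0=0x2d r1=0x20 r2=0x2d r3=0x4d r4=0x60  N=0 Z=0
-- IRQ taken; context saved, return-PC = 7 --

K = 6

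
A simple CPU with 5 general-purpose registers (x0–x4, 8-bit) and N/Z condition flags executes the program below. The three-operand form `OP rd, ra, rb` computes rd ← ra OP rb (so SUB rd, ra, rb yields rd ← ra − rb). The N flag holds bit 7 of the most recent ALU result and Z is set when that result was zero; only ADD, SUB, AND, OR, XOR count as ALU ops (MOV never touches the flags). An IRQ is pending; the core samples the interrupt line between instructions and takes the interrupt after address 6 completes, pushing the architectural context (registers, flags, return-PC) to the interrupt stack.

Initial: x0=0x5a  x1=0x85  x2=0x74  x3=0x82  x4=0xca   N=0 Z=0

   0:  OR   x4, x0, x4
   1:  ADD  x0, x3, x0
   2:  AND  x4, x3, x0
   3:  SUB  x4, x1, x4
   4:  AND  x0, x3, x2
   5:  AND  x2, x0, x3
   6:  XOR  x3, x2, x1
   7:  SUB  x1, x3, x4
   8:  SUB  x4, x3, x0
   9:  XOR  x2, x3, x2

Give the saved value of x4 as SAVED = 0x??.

after  0: x0=0x5a x1=0x85 x2=0x74 x3=0x82 x4=0xda  N=1 Z=0
after  1: x0=0xdc x1=0x85 x2=0x74 x3=0x82 x4=0xda  N=1 Z=0
after  2: x0=0xdc x1=0x85 x2=0x74 x3=0x82 x4=0x80  N=1 Z=0
after  3: x0=0xdc x1=0x85 x2=0x74 x3=0x82 x4=0x05  N=0 Z=0
after  4: x0=0x00 x1=0x85 x2=0x74 x3=0x82 x4=0x05  N=0 Z=1
after  5: x0=0x00 x1=0x85 x2=0x00 x3=0x82 x4=0x05  N=0 Z=1
after  6: x0=0x00 x1=0x85 x2=0x00 x3=0x85 x4=0x05  N=1 Z=0
-- IRQ taken; context saved, return-PC = 7 --

SAVED = 0x05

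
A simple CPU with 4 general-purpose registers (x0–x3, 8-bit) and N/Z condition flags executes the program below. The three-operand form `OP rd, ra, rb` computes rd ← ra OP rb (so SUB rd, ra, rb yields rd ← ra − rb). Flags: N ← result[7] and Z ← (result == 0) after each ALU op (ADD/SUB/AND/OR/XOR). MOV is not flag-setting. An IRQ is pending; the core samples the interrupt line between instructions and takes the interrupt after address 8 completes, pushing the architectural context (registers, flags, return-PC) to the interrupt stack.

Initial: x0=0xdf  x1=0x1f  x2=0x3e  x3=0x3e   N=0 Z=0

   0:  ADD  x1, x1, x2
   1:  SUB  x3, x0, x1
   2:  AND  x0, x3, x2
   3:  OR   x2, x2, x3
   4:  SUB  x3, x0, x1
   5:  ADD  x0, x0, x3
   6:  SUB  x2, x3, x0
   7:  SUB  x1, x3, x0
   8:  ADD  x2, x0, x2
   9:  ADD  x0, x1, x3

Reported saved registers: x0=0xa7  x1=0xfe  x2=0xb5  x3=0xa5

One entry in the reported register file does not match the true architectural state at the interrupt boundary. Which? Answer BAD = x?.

BAD = x2

after  0: x0=0xdf x1=0x5d x2=0x3e x3=0x3e  N=0 Z=0
after  1: x0=0xdf x1=0x5d x2=0x3e x3=0x82  N=1 Z=0
after  2: x0=0x02 x1=0x5d x2=0x3e x3=0x82  N=0 Z=0
after  3: x0=0x02 x1=0x5d x2=0xbe x3=0x82  N=1 Z=0
after  4: x0=0x02 x1=0x5d x2=0xbe x3=0xa5  N=1 Z=0
after  5: x0=0xa7 x1=0x5d x2=0xbe x3=0xa5  N=1 Z=0
after  6: x0=0xa7 x1=0x5d x2=0xfe x3=0xa5  N=1 Z=0
after  7: x0=0xa7 x1=0xfe x2=0xfe x3=0xa5  N=1 Z=0
after  8: x0=0xa7 x1=0xfe x2=0xa5 x3=0xa5  N=1 Z=0
-- IRQ taken; context saved, return-PC = 9 --
mismatch: x2: reported 0xb5 vs actual 0xa5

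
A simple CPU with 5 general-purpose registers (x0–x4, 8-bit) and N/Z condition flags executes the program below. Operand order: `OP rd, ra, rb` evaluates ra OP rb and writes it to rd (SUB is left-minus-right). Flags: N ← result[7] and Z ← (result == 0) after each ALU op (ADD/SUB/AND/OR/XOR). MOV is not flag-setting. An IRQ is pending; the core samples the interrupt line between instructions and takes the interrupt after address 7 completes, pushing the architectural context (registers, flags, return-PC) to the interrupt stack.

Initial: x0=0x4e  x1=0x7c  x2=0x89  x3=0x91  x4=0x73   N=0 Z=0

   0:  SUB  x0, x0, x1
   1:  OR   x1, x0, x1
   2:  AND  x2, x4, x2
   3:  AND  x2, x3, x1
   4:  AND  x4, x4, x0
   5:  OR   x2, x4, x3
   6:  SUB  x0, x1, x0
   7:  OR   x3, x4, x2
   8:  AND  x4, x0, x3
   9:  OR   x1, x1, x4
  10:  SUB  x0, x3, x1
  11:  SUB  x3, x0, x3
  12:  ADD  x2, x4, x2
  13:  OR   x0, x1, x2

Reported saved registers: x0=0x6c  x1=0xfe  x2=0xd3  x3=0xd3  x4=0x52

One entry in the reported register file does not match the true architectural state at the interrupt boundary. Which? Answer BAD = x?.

BAD = x0

after  0: x0=0xd2 x1=0x7c x2=0x89 x3=0x91 x4=0x73  N=1 Z=0
after  1: x0=0xd2 x1=0xfe x2=0x89 x3=0x91 x4=0x73  N=1 Z=0
after  2: x0=0xd2 x1=0xfe x2=0x01 x3=0x91 x4=0x73  N=0 Z=0
after  3: x0=0xd2 x1=0xfe x2=0x90 x3=0x91 x4=0x73  N=1 Z=0
after  4: x0=0xd2 x1=0xfe x2=0x90 x3=0x91 x4=0x52  N=0 Z=0
after  5: x0=0xd2 x1=0xfe x2=0xd3 x3=0x91 x4=0x52  N=1 Z=0
after  6: x0=0x2c x1=0xfe x2=0xd3 x3=0x91 x4=0x52  N=0 Z=0
after  7: x0=0x2c x1=0xfe x2=0xd3 x3=0xd3 x4=0x52  N=1 Z=0
-- IRQ taken; context saved, return-PC = 8 --
mismatch: x0: reported 0x6c vs actual 0x2c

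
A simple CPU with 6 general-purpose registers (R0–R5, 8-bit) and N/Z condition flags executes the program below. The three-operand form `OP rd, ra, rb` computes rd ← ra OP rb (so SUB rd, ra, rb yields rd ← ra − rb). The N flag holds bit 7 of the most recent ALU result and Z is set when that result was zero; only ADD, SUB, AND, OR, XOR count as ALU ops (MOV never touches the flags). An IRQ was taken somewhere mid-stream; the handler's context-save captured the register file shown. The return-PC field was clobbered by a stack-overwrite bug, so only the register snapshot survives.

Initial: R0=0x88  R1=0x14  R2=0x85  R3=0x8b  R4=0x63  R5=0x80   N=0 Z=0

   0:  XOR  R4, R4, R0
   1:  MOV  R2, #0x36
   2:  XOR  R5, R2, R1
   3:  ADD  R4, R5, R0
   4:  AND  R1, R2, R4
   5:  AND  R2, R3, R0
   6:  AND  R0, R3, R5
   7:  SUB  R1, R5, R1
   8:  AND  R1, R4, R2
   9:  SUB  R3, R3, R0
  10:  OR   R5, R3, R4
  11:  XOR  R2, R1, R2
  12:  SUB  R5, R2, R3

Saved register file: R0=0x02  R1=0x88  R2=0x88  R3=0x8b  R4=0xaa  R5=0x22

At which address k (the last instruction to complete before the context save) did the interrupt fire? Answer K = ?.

after  0: R0=0x88 R1=0x14 R2=0x85 R3=0x8b R4=0xeb R5=0x80  N=1 Z=0
after  1: R0=0x88 R1=0x14 R2=0x36 R3=0x8b R4=0xeb R5=0x80  N=1 Z=0
after  2: R0=0x88 R1=0x14 R2=0x36 R3=0x8b R4=0xeb R5=0x22  N=0 Z=0
after  3: R0=0x88 R1=0x14 R2=0x36 R3=0x8b R4=0xaa R5=0x22  N=1 Z=0
after  4: R0=0x88 R1=0x22 R2=0x36 R3=0x8b R4=0xaa R5=0x22  N=0 Z=0
after  5: R0=0x88 R1=0x22 R2=0x88 R3=0x8b R4=0xaa R5=0x22  N=1 Z=0
after  6: R0=0x02 R1=0x22 R2=0x88 R3=0x8b R4=0xaa R5=0x22  N=0 Z=0
after  7: R0=0x02 R1=0x00 R2=0x88 R3=0x8b R4=0xaa R5=0x22  N=0 Z=1
after  8: R0=0x02 R1=0x88 R2=0x88 R3=0x8b R4=0xaa R5=0x22  N=1 Z=0
-- IRQ taken; context saved, return-PC = 9 --

K = 8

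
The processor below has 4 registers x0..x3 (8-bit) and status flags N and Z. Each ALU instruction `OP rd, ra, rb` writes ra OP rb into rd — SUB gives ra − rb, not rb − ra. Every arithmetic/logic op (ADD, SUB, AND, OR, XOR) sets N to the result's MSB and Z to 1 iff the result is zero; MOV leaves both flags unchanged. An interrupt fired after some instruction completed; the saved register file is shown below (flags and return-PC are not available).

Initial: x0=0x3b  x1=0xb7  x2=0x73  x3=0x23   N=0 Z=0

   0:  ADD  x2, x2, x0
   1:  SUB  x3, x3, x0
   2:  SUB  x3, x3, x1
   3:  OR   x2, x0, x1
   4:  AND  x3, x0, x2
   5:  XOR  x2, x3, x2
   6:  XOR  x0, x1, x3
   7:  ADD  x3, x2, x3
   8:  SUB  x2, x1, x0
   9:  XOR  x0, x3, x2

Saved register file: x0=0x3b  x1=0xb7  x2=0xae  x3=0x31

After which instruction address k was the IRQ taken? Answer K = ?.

K = 2

after  0: x0=0x3b x1=0xb7 x2=0xae x3=0x23  N=1 Z=0
after  1: x0=0x3b x1=0xb7 x2=0xae x3=0xe8  N=1 Z=0
after  2: x0=0x3b x1=0xb7 x2=0xae x3=0x31  N=0 Z=0
-- IRQ taken; context saved, return-PC = 3 --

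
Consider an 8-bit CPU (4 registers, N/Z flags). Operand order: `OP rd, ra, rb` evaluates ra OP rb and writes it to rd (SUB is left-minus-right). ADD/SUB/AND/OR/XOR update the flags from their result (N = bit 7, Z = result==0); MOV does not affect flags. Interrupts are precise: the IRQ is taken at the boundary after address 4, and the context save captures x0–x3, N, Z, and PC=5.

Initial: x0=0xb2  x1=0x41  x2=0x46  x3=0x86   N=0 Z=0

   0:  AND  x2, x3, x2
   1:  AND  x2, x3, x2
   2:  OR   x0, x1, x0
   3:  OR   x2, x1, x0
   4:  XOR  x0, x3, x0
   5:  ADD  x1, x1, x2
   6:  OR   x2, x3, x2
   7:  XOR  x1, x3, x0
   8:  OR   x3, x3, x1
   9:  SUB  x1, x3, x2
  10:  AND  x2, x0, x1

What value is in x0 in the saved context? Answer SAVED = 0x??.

SAVED = 0x75

after  0: x0=0xb2 x1=0x41 x2=0x06 x3=0x86  N=0 Z=0
after  1: x0=0xb2 x1=0x41 x2=0x06 x3=0x86  N=0 Z=0
after  2: x0=0xf3 x1=0x41 x2=0x06 x3=0x86  N=1 Z=0
after  3: x0=0xf3 x1=0x41 x2=0xf3 x3=0x86  N=1 Z=0
after  4: x0=0x75 x1=0x41 x2=0xf3 x3=0x86  N=0 Z=0
-- IRQ taken; context saved, return-PC = 5 --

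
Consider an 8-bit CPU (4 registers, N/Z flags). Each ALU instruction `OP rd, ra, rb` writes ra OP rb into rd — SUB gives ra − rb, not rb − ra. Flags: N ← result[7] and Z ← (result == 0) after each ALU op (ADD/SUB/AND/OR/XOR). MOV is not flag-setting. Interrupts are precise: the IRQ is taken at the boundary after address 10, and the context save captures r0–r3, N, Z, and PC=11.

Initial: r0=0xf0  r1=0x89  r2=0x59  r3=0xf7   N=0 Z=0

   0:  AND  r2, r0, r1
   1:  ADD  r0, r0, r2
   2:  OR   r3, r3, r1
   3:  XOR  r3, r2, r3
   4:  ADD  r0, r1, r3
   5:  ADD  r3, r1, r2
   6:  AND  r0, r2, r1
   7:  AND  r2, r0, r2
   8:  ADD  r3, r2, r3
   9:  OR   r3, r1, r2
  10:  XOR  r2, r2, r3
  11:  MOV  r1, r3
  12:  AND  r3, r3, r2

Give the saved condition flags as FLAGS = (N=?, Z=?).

after  0: r0=0xf0 r1=0x89 r2=0x80 r3=0xf7  N=1 Z=0
after  1: r0=0x70 r1=0x89 r2=0x80 r3=0xf7  N=0 Z=0
after  2: r0=0x70 r1=0x89 r2=0x80 r3=0xff  N=1 Z=0
after  3: r0=0x70 r1=0x89 r2=0x80 r3=0x7f  N=0 Z=0
after  4: r0=0x08 r1=0x89 r2=0x80 r3=0x7f  N=0 Z=0
after  5: r0=0x08 r1=0x89 r2=0x80 r3=0x09  N=0 Z=0
after  6: r0=0x80 r1=0x89 r2=0x80 r3=0x09  N=1 Z=0
after  7: r0=0x80 r1=0x89 r2=0x80 r3=0x09  N=1 Z=0
after  8: r0=0x80 r1=0x89 r2=0x80 r3=0x89  N=1 Z=0
after  9: r0=0x80 r1=0x89 r2=0x80 r3=0x89  N=1 Z=0
after 10: r0=0x80 r1=0x89 r2=0x09 r3=0x89  N=0 Z=0
-- IRQ taken; context saved, return-PC = 11 --

FLAGS = (N=0, Z=0)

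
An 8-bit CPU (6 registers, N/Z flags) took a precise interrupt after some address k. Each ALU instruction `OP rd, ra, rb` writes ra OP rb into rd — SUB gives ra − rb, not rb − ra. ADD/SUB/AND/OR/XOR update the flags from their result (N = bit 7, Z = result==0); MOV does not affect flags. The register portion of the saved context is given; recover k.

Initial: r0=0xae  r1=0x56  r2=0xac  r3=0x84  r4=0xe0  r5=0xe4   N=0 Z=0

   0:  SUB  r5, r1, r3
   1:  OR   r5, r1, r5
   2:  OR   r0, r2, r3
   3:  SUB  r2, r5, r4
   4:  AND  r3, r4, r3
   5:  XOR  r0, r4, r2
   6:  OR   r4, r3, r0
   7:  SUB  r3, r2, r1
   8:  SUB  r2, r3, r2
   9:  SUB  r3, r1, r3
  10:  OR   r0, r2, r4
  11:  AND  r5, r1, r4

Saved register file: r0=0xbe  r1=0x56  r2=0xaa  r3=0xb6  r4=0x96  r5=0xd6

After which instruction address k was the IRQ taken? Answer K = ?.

after  0: r0=0xae r1=0x56 r2=0xac r3=0x84 r4=0xe0 r5=0xd2  N=1 Z=0
after  1: r0=0xae r1=0x56 r2=0xac r3=0x84 r4=0xe0 r5=0xd6  N=1 Z=0
after  2: r0=0xac r1=0x56 r2=0xac r3=0x84 r4=0xe0 r5=0xd6  N=1 Z=0
after  3: r0=0xac r1=0x56 r2=0xf6 r3=0x84 r4=0xe0 r5=0xd6  N=1 Z=0
after  4: r0=0xac r1=0x56 r2=0xf6 r3=0x80 r4=0xe0 r5=0xd6  N=1 Z=0
after  5: r0=0x16 r1=0x56 r2=0xf6 r3=0x80 r4=0xe0 r5=0xd6  N=0 Z=0
after  6: r0=0x16 r1=0x56 r2=0xf6 r3=0x80 r4=0x96 r5=0xd6  N=1 Z=0
after  7: r0=0x16 r1=0x56 r2=0xf6 r3=0xa0 r4=0x96 r5=0xd6  N=1 Z=0
after  8: r0=0x16 r1=0x56 r2=0xaa r3=0xa0 r4=0x96 r5=0xd6  N=1 Z=0
after  9: r0=0x16 r1=0x56 r2=0xaa r3=0xb6 r4=0x96 r5=0xd6  N=1 Z=0
after 10: r0=0xbe r1=0x56 r2=0xaa r3=0xb6 r4=0x96 r5=0xd6  N=1 Z=0
-- IRQ taken; context saved, return-PC = 11 --

K = 10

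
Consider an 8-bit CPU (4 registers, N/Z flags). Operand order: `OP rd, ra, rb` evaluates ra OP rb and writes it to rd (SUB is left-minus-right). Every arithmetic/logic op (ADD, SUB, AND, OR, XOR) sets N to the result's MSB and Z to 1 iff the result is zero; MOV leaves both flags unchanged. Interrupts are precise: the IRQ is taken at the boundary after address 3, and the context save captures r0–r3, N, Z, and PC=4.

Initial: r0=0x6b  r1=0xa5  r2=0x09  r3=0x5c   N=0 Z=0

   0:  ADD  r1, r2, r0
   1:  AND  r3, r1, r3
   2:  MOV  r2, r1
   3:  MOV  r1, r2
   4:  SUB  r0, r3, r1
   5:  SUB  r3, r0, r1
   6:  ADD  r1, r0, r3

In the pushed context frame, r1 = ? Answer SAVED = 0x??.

SAVED = 0x74

after  0: r0=0x6b r1=0x74 r2=0x09 r3=0x5c  N=0 Z=0
after  1: r0=0x6b r1=0x74 r2=0x09 r3=0x54  N=0 Z=0
after  2: r0=0x6b r1=0x74 r2=0x74 r3=0x54  N=0 Z=0
after  3: r0=0x6b r1=0x74 r2=0x74 r3=0x54  N=0 Z=0
-- IRQ taken; context saved, return-PC = 4 --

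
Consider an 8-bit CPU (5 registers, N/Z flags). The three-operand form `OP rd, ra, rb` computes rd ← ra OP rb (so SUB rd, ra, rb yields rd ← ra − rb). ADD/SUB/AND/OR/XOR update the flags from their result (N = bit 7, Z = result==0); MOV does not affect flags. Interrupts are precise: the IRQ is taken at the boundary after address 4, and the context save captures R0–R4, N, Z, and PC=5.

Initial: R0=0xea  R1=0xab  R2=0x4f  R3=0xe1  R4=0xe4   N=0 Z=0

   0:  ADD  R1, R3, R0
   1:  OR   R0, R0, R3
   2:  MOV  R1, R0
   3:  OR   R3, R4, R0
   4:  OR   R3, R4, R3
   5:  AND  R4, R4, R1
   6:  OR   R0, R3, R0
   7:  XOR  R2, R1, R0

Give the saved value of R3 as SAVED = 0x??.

SAVED = 0xef

after  0: R0=0xea R1=0xcb R2=0x4f R3=0xe1 R4=0xe4  N=1 Z=0
after  1: R0=0xeb R1=0xcb R2=0x4f R3=0xe1 R4=0xe4  N=1 Z=0
after  2: R0=0xeb R1=0xeb R2=0x4f R3=0xe1 R4=0xe4  N=1 Z=0
after  3: R0=0xeb R1=0xeb R2=0x4f R3=0xef R4=0xe4  N=1 Z=0
after  4: R0=0xeb R1=0xeb R2=0x4f R3=0xef R4=0xe4  N=1 Z=0
-- IRQ taken; context saved, return-PC = 5 --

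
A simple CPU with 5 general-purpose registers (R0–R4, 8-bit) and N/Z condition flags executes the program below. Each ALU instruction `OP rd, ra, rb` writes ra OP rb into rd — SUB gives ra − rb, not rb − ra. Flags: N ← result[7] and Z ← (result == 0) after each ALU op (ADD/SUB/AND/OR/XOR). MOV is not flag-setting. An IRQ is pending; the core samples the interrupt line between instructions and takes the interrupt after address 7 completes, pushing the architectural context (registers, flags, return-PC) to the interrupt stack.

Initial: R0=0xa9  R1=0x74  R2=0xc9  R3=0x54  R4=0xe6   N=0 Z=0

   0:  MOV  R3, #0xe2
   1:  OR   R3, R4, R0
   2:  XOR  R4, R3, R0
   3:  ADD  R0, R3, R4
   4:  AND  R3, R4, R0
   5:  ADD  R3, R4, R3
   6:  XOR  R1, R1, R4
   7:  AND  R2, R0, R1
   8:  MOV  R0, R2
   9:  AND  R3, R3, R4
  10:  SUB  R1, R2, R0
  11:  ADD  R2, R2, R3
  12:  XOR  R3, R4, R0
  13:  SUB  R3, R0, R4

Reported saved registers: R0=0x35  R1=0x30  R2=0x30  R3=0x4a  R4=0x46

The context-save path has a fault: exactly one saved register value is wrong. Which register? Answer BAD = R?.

BAD = R1

after  0: R0=0xa9 R1=0x74 R2=0xc9 R3=0xe2 R4=0xe6  N=0 Z=0
after  1: R0=0xa9 R1=0x74 R2=0xc9 R3=0xef R4=0xe6  N=1 Z=0
after  2: R0=0xa9 R1=0x74 R2=0xc9 R3=0xef R4=0x46  N=0 Z=0
after  3: R0=0x35 R1=0x74 R2=0xc9 R3=0xef R4=0x46  N=0 Z=0
after  4: R0=0x35 R1=0x74 R2=0xc9 R3=0x04 R4=0x46  N=0 Z=0
after  5: R0=0x35 R1=0x74 R2=0xc9 R3=0x4a R4=0x46  N=0 Z=0
after  6: R0=0x35 R1=0x32 R2=0xc9 R3=0x4a R4=0x46  N=0 Z=0
after  7: R0=0x35 R1=0x32 R2=0x30 R3=0x4a R4=0x46  N=0 Z=0
-- IRQ taken; context saved, return-PC = 8 --
mismatch: R1: reported 0x30 vs actual 0x32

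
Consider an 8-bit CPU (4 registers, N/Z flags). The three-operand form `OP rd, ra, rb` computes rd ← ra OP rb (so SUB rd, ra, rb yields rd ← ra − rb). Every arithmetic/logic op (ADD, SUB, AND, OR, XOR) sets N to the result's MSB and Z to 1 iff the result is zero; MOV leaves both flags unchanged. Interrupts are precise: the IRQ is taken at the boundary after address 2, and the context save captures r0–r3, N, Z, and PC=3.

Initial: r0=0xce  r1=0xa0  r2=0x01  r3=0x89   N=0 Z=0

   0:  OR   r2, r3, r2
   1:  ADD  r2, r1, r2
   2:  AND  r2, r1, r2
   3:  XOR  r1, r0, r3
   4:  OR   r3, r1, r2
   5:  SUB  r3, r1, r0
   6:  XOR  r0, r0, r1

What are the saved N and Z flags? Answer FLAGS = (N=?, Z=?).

FLAGS = (N=0, Z=0)

after  0: r0=0xce r1=0xa0 r2=0x89 r3=0x89  N=1 Z=0
after  1: r0=0xce r1=0xa0 r2=0x29 r3=0x89  N=0 Z=0
after  2: r0=0xce r1=0xa0 r2=0x20 r3=0x89  N=0 Z=0
-- IRQ taken; context saved, return-PC = 3 --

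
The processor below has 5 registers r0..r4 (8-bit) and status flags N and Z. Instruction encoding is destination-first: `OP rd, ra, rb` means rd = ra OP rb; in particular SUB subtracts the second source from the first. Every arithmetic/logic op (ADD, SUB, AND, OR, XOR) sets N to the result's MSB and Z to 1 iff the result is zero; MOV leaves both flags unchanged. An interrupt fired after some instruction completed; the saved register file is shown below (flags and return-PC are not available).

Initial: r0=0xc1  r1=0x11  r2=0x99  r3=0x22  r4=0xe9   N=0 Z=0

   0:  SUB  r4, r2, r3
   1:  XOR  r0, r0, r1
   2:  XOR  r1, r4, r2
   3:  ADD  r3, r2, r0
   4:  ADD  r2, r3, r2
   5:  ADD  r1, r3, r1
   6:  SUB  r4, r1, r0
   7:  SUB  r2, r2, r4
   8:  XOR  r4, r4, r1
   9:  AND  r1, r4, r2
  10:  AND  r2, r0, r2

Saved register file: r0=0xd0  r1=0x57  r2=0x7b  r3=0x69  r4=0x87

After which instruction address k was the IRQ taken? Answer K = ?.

K = 7

after  0: r0=0xc1 r1=0x11 r2=0x99 r3=0x22 r4=0x77  N=0 Z=0
after  1: r0=0xd0 r1=0x11 r2=0x99 r3=0x22 r4=0x77  N=1 Z=0
after  2: r0=0xd0 r1=0xee r2=0x99 r3=0x22 r4=0x77  N=1 Z=0
after  3: r0=0xd0 r1=0xee r2=0x99 r3=0x69 r4=0x77  N=0 Z=0
after  4: r0=0xd0 r1=0xee r2=0x02 r3=0x69 r4=0x77  N=0 Z=0
after  5: r0=0xd0 r1=0x57 r2=0x02 r3=0x69 r4=0x77  N=0 Z=0
after  6: r0=0xd0 r1=0x57 r2=0x02 r3=0x69 r4=0x87  N=1 Z=0
after  7: r0=0xd0 r1=0x57 r2=0x7b r3=0x69 r4=0x87  N=0 Z=0
-- IRQ taken; context saved, return-PC = 8 --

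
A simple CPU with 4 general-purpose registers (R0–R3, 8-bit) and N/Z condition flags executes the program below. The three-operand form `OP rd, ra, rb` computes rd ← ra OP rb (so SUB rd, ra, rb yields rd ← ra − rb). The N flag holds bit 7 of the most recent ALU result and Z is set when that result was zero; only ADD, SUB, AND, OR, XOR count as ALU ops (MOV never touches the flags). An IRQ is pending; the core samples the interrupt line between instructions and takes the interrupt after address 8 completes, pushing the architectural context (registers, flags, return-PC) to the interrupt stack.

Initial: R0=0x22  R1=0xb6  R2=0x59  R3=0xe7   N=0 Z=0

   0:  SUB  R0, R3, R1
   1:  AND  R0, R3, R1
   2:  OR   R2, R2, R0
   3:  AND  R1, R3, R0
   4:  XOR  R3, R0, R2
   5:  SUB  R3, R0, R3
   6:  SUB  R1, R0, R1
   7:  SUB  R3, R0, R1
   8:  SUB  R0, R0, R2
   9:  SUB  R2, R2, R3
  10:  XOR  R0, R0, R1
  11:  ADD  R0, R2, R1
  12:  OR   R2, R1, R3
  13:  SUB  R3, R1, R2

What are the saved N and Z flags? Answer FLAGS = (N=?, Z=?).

FLAGS = (N=1, Z=0)

after  0: R0=0x31 R1=0xb6 R2=0x59 R3=0xe7  N=0 Z=0
after  1: R0=0xa6 R1=0xb6 R2=0x59 R3=0xe7  N=1 Z=0
after  2: R0=0xa6 R1=0xb6 R2=0xff R3=0xe7  N=1 Z=0
after  3: R0=0xa6 R1=0xa6 R2=0xff R3=0xe7  N=1 Z=0
after  4: R0=0xa6 R1=0xa6 R2=0xff R3=0x59  N=0 Z=0
after  5: R0=0xa6 R1=0xa6 R2=0xff R3=0x4d  N=0 Z=0
after  6: R0=0xa6 R1=0x00 R2=0xff R3=0x4d  N=0 Z=1
after  7: R0=0xa6 R1=0x00 R2=0xff R3=0xa6  N=1 Z=0
after  8: R0=0xa7 R1=0x00 R2=0xff R3=0xa6  N=1 Z=0
-- IRQ taken; context saved, return-PC = 9 --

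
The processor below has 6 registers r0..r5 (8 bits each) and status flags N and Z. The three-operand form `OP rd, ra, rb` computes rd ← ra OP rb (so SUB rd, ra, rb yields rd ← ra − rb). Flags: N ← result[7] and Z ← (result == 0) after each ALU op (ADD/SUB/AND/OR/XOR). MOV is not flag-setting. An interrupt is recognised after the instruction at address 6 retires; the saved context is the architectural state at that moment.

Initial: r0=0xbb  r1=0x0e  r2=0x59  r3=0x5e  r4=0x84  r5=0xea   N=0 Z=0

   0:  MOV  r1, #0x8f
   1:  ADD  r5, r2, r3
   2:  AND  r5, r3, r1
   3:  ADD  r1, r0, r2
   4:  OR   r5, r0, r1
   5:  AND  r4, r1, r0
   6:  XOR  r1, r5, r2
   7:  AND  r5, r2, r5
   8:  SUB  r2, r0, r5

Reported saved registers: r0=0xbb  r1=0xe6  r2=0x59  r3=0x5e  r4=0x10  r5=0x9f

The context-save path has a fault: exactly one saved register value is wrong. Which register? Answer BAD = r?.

after  0: r0=0xbb r1=0x8f r2=0x59 r3=0x5e r4=0x84 r5=0xea  N=0 Z=0
after  1: r0=0xbb r1=0x8f r2=0x59 r3=0x5e r4=0x84 r5=0xb7  N=1 Z=0
after  2: r0=0xbb r1=0x8f r2=0x59 r3=0x5e r4=0x84 r5=0x0e  N=0 Z=0
after  3: r0=0xbb r1=0x14 r2=0x59 r3=0x5e r4=0x84 r5=0x0e  N=0 Z=0
after  4: r0=0xbb r1=0x14 r2=0x59 r3=0x5e r4=0x84 r5=0xbf  N=1 Z=0
after  5: r0=0xbb r1=0x14 r2=0x59 r3=0x5e r4=0x10 r5=0xbf  N=0 Z=0
after  6: r0=0xbb r1=0xe6 r2=0x59 r3=0x5e r4=0x10 r5=0xbf  N=1 Z=0
-- IRQ taken; context saved, return-PC = 7 --
mismatch: r5: reported 0x9f vs actual 0xbf

BAD = r5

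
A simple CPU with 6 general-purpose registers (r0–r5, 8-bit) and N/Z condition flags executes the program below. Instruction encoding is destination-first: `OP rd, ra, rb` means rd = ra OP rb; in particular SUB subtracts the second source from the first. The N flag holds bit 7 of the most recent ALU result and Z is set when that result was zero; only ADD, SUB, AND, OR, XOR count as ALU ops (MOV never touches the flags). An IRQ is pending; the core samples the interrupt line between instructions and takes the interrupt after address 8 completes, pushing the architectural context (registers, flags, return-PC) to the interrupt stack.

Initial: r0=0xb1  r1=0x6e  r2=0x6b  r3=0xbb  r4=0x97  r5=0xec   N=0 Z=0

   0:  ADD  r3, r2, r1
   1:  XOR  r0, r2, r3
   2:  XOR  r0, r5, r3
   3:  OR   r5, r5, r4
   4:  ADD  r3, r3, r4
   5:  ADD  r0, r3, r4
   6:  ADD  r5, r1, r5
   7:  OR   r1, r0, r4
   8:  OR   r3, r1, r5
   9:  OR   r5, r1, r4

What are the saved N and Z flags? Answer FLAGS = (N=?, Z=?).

FLAGS = (N=1, Z=0)

after  0: r0=0xb1 r1=0x6e r2=0x6b r3=0xd9 r4=0x97 r5=0xec  N=1 Z=0
after  1: r0=0xb2 r1=0x6e r2=0x6b r3=0xd9 r4=0x97 r5=0xec  N=1 Z=0
after  2: r0=0x35 r1=0x6e r2=0x6b r3=0xd9 r4=0x97 r5=0xec  N=0 Z=0
after  3: r0=0x35 r1=0x6e r2=0x6b r3=0xd9 r4=0x97 r5=0xff  N=1 Z=0
after  4: r0=0x35 r1=0x6e r2=0x6b r3=0x70 r4=0x97 r5=0xff  N=0 Z=0
after  5: r0=0x07 r1=0x6e r2=0x6b r3=0x70 r4=0x97 r5=0xff  N=0 Z=0
after  6: r0=0x07 r1=0x6e r2=0x6b r3=0x70 r4=0x97 r5=0x6d  N=0 Z=0
after  7: r0=0x07 r1=0x97 r2=0x6b r3=0x70 r4=0x97 r5=0x6d  N=1 Z=0
after  8: r0=0x07 r1=0x97 r2=0x6b r3=0xff r4=0x97 r5=0x6d  N=1 Z=0
-- IRQ taken; context saved, return-PC = 9 --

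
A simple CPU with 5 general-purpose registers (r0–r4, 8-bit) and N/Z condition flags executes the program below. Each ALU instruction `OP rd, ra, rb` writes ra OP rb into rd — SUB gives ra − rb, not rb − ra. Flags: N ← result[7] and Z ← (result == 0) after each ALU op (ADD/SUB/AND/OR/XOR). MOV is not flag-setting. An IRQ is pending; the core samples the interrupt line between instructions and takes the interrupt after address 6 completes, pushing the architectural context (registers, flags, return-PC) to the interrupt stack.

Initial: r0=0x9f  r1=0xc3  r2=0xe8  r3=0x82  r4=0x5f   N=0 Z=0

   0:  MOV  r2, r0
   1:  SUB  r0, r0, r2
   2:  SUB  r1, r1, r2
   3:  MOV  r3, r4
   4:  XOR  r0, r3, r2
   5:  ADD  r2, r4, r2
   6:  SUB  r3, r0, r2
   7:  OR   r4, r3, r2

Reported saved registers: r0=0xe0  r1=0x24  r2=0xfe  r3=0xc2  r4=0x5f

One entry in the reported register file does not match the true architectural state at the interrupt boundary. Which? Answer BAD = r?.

BAD = r0

after  0: r0=0x9f r1=0xc3 r2=0x9f r3=0x82 r4=0x5f  N=0 Z=0
after  1: r0=0x00 r1=0xc3 r2=0x9f r3=0x82 r4=0x5f  N=0 Z=1
after  2: r0=0x00 r1=0x24 r2=0x9f r3=0x82 r4=0x5f  N=0 Z=0
after  3: r0=0x00 r1=0x24 r2=0x9f r3=0x5f r4=0x5f  N=0 Z=0
after  4: r0=0xc0 r1=0x24 r2=0x9f r3=0x5f r4=0x5f  N=1 Z=0
after  5: r0=0xc0 r1=0x24 r2=0xfe r3=0x5f r4=0x5f  N=1 Z=0
after  6: r0=0xc0 r1=0x24 r2=0xfe r3=0xc2 r4=0x5f  N=1 Z=0
-- IRQ taken; context saved, return-PC = 7 --
mismatch: r0: reported 0xe0 vs actual 0xc0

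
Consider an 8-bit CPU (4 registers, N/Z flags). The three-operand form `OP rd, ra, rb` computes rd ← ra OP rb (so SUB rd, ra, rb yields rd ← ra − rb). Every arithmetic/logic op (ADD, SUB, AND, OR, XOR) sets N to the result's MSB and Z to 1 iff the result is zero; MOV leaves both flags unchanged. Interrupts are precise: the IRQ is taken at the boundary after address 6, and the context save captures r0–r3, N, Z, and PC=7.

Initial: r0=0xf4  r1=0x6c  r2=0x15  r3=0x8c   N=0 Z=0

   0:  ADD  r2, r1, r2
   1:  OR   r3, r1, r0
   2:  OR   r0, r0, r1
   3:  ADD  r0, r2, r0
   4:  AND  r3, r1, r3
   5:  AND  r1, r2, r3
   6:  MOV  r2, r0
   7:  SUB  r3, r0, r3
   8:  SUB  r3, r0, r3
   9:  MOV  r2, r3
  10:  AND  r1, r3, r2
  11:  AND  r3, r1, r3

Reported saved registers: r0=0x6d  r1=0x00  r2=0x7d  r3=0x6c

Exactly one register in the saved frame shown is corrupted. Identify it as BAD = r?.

BAD = r0

after  0: r0=0xf4 r1=0x6c r2=0x81 r3=0x8c  N=1 Z=0
after  1: r0=0xf4 r1=0x6c r2=0x81 r3=0xfc  N=1 Z=0
after  2: r0=0xfc r1=0x6c r2=0x81 r3=0xfc  N=1 Z=0
after  3: r0=0x7d r1=0x6c r2=0x81 r3=0xfc  N=0 Z=0
after  4: r0=0x7d r1=0x6c r2=0x81 r3=0x6c  N=0 Z=0
after  5: r0=0x7d r1=0x00 r2=0x81 r3=0x6c  N=0 Z=1
after  6: r0=0x7d r1=0x00 r2=0x7d r3=0x6c  N=0 Z=1
-- IRQ taken; context saved, return-PC = 7 --
mismatch: r0: reported 0x6d vs actual 0x7d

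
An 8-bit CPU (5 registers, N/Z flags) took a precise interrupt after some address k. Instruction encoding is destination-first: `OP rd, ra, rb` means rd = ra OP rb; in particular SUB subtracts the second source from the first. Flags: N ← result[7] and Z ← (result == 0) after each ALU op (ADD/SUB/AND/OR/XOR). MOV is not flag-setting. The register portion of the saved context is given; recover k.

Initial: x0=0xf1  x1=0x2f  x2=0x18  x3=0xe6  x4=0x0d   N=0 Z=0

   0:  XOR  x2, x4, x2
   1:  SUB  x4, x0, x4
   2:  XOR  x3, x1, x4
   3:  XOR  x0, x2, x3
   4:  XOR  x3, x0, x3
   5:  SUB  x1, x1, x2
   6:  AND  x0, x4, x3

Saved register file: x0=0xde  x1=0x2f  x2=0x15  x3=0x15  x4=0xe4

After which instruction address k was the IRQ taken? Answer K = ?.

K = 4

after  0: x0=0xf1 x1=0x2f x2=0x15 x3=0xe6 x4=0x0d  N=0 Z=0
after  1: x0=0xf1 x1=0x2f x2=0x15 x3=0xe6 x4=0xe4  N=1 Z=0
after  2: x0=0xf1 x1=0x2f x2=0x15 x3=0xcb x4=0xe4  N=1 Z=0
after  3: x0=0xde x1=0x2f x2=0x15 x3=0xcb x4=0xe4  N=1 Z=0
after  4: x0=0xde x1=0x2f x2=0x15 x3=0x15 x4=0xe4  N=0 Z=0
-- IRQ taken; context saved, return-PC = 5 --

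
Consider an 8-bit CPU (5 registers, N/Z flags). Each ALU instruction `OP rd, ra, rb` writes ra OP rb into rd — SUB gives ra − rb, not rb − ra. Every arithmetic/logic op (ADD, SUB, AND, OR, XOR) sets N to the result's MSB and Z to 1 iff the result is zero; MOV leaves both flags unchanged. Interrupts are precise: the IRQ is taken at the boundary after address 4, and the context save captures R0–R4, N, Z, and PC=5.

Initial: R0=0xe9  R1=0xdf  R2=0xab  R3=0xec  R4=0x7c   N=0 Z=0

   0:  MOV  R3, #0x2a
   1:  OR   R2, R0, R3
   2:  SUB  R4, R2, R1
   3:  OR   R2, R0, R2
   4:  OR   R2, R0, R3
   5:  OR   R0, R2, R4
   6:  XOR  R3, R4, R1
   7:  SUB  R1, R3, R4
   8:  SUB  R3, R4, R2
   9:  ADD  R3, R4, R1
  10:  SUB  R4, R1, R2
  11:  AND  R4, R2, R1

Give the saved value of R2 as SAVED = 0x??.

SAVED = 0xeb

after  0: R0=0xe9 R1=0xdf R2=0xab R3=0x2a R4=0x7c  N=0 Z=0
after  1: R0=0xe9 R1=0xdf R2=0xeb R3=0x2a R4=0x7c  N=1 Z=0
after  2: R0=0xe9 R1=0xdf R2=0xeb R3=0x2a R4=0x0c  N=0 Z=0
after  3: R0=0xe9 R1=0xdf R2=0xeb R3=0x2a R4=0x0c  N=1 Z=0
after  4: R0=0xe9 R1=0xdf R2=0xeb R3=0x2a R4=0x0c  N=1 Z=0
-- IRQ taken; context saved, return-PC = 5 --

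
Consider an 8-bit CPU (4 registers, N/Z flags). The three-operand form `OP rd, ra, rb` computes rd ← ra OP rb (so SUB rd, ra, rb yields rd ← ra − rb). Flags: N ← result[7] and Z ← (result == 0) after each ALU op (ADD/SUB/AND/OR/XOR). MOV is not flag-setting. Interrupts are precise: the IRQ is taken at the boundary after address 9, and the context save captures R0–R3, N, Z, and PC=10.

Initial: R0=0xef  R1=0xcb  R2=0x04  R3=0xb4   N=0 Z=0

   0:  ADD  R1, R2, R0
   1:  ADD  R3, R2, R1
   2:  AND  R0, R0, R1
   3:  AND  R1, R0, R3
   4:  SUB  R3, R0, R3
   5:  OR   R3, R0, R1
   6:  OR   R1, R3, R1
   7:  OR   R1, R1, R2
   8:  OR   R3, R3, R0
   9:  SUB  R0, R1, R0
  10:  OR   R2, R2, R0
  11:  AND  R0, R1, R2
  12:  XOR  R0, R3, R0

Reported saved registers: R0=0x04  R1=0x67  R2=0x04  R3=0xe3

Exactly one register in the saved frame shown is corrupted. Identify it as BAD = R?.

after  0: R0=0xef R1=0xf3 R2=0x04 R3=0xb4  N=1 Z=0
after  1: R0=0xef R1=0xf3 R2=0x04 R3=0xf7  N=1 Z=0
after  2: R0=0xe3 R1=0xf3 R2=0x04 R3=0xf7  N=1 Z=0
after  3: R0=0xe3 R1=0xe3 R2=0x04 R3=0xf7  N=1 Z=0
after  4: R0=0xe3 R1=0xe3 R2=0x04 R3=0xec  N=1 Z=0
after  5: R0=0xe3 R1=0xe3 R2=0x04 R3=0xe3  N=1 Z=0
after  6: R0=0xe3 R1=0xe3 R2=0x04 R3=0xe3  N=1 Z=0
after  7: R0=0xe3 R1=0xe7 R2=0x04 R3=0xe3  N=1 Z=0
after  8: R0=0xe3 R1=0xe7 R2=0x04 R3=0xe3  N=1 Z=0
after  9: R0=0x04 R1=0xe7 R2=0x04 R3=0xe3  N=0 Z=0
-- IRQ taken; context saved, return-PC = 10 --
mismatch: R1: reported 0x67 vs actual 0xe7

BAD = R1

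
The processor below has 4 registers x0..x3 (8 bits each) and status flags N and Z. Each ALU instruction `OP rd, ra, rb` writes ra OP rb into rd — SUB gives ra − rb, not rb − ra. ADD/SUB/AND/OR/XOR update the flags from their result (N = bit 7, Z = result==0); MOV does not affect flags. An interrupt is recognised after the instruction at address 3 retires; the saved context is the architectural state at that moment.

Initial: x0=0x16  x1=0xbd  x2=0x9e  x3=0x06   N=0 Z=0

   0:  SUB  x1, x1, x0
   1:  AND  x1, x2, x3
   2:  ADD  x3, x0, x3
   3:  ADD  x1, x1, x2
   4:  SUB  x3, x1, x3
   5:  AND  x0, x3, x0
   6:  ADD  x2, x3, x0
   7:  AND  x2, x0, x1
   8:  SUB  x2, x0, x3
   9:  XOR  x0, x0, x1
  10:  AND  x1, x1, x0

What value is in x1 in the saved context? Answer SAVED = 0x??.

SAVED = 0xa4

after  0: x0=0x16 x1=0xa7 x2=0x9e x3=0x06  N=1 Z=0
after  1: x0=0x16 x1=0x06 x2=0x9e x3=0x06  N=0 Z=0
after  2: x0=0x16 x1=0x06 x2=0x9e x3=0x1c  N=0 Z=0
after  3: x0=0x16 x1=0xa4 x2=0x9e x3=0x1c  N=1 Z=0
-- IRQ taken; context saved, return-PC = 4 --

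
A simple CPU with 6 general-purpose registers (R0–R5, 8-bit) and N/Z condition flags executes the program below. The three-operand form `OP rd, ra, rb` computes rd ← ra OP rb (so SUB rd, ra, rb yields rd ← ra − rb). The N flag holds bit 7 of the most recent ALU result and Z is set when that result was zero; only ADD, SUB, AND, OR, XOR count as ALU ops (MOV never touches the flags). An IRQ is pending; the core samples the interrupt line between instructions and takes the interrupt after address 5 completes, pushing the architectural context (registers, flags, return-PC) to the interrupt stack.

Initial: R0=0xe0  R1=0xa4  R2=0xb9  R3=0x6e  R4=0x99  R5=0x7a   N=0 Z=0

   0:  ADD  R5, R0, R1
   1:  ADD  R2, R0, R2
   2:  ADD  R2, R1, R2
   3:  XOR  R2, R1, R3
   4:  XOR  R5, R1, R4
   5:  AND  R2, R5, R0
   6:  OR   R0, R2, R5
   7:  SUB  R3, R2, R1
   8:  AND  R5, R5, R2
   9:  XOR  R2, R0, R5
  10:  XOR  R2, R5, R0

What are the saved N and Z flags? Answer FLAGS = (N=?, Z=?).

after  0: R0=0xe0 R1=0xa4 R2=0xb9 R3=0x6e R4=0x99 R5=0x84  N=1 Z=0
after  1: R0=0xe0 R1=0xa4 R2=0x99 R3=0x6e R4=0x99 R5=0x84  N=1 Z=0
after  2: R0=0xe0 R1=0xa4 R2=0x3d R3=0x6e R4=0x99 R5=0x84  N=0 Z=0
after  3: R0=0xe0 R1=0xa4 R2=0xca R3=0x6e R4=0x99 R5=0x84  N=1 Z=0
after  4: R0=0xe0 R1=0xa4 R2=0xca R3=0x6e R4=0x99 R5=0x3d  N=0 Z=0
after  5: R0=0xe0 R1=0xa4 R2=0x20 R3=0x6e R4=0x99 R5=0x3d  N=0 Z=0
-- IRQ taken; context saved, return-PC = 6 --

FLAGS = (N=0, Z=0)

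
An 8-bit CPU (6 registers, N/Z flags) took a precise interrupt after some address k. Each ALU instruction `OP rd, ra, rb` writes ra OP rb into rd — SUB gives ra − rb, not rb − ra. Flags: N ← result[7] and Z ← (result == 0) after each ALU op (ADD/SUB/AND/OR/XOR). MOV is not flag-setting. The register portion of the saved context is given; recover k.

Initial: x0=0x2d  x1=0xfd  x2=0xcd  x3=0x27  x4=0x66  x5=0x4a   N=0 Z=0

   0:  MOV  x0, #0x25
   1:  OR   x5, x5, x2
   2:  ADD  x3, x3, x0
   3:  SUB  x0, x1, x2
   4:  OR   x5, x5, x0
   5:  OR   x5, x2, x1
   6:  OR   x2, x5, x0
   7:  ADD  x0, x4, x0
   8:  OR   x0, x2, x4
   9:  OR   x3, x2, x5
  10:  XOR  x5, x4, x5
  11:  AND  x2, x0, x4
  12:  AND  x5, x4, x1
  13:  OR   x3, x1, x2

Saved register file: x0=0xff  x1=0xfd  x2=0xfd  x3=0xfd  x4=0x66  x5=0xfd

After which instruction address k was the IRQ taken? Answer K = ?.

K = 9

after  0: x0=0x25 x1=0xfd x2=0xcd x3=0x27 x4=0x66 x5=0x4a  N=0 Z=0
after  1: x0=0x25 x1=0xfd x2=0xcd x3=0x27 x4=0x66 x5=0xcf  N=1 Z=0
after  2: x0=0x25 x1=0xfd x2=0xcd x3=0x4c x4=0x66 x5=0xcf  N=0 Z=0
after  3: x0=0x30 x1=0xfd x2=0xcd x3=0x4c x4=0x66 x5=0xcf  N=0 Z=0
after  4: x0=0x30 x1=0xfd x2=0xcd x3=0x4c x4=0x66 x5=0xff  N=1 Z=0
after  5: x0=0x30 x1=0xfd x2=0xcd x3=0x4c x4=0x66 x5=0xfd  N=1 Z=0
after  6: x0=0x30 x1=0xfd x2=0xfd x3=0x4c x4=0x66 x5=0xfd  N=1 Z=0
after  7: x0=0x96 x1=0xfd x2=0xfd x3=0x4c x4=0x66 x5=0xfd  N=1 Z=0
after  8: x0=0xff x1=0xfd x2=0xfd x3=0x4c x4=0x66 x5=0xfd  N=1 Z=0
after  9: x0=0xff x1=0xfd x2=0xfd x3=0xfd x4=0x66 x5=0xfd  N=1 Z=0
-- IRQ taken; context saved, return-PC = 10 --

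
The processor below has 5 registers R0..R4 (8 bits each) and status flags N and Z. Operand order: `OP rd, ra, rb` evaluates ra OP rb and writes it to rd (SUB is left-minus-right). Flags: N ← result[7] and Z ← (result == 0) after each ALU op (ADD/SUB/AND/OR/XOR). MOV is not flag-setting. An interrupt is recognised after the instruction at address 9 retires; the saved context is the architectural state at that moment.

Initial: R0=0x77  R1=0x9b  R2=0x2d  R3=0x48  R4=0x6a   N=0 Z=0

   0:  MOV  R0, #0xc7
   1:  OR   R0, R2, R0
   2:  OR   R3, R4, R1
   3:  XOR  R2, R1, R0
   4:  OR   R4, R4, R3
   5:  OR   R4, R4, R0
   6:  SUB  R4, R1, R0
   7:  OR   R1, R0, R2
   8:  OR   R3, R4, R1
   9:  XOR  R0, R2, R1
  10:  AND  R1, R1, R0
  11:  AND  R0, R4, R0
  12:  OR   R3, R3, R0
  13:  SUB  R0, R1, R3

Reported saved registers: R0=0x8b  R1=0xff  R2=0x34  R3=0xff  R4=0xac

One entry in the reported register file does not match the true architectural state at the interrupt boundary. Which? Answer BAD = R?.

after  0: R0=0xc7 R1=0x9b R2=0x2d R3=0x48 R4=0x6a  N=0 Z=0
after  1: R0=0xef R1=0x9b R2=0x2d R3=0x48 R4=0x6a  N=1 Z=0
after  2: R0=0xef R1=0x9b R2=0x2d R3=0xfb R4=0x6a  N=1 Z=0
after  3: R0=0xef R1=0x9b R2=0x74 R3=0xfb R4=0x6a  N=0 Z=0
after  4: R0=0xef R1=0x9b R2=0x74 R3=0xfb R4=0xfb  N=1 Z=0
after  5: R0=0xef R1=0x9b R2=0x74 R3=0xfb R4=0xff  N=1 Z=0
after  6: R0=0xef R1=0x9b R2=0x74 R3=0xfb R4=0xac  N=1 Z=0
after  7: R0=0xef R1=0xff R2=0x74 R3=0xfb R4=0xac  N=1 Z=0
after  8: R0=0xef R1=0xff R2=0x74 R3=0xff R4=0xac  N=1 Z=0
after  9: R0=0x8b R1=0xff R2=0x74 R3=0xff R4=0xac  N=1 Z=0
-- IRQ taken; context saved, return-PC = 10 --
mismatch: R2: reported 0x34 vs actual 0x74

BAD = R2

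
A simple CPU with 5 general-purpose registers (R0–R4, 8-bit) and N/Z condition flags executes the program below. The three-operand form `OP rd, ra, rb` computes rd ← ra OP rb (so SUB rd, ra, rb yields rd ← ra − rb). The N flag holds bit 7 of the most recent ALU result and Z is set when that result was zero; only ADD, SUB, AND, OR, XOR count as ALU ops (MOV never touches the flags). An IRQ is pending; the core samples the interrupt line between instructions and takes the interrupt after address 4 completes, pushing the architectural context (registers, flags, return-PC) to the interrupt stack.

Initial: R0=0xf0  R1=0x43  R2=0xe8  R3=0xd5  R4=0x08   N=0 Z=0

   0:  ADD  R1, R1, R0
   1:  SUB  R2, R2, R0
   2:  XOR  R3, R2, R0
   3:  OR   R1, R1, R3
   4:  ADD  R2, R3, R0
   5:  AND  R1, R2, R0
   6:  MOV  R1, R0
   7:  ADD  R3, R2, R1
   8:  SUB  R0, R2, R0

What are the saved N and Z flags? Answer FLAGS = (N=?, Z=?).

after  0: R0=0xf0 R1=0x33 R2=0xe8 R3=0xd5 R4=0x08  N=0 Z=0
after  1: R0=0xf0 R1=0x33 R2=0xf8 R3=0xd5 R4=0x08  N=1 Z=0
after  2: R0=0xf0 R1=0x33 R2=0xf8 R3=0x08 R4=0x08  N=0 Z=0
after  3: R0=0xf0 R1=0x3b R2=0xf8 R3=0x08 R4=0x08  N=0 Z=0
after  4: R0=0xf0 R1=0x3b R2=0xf8 R3=0x08 R4=0x08  N=1 Z=0
-- IRQ taken; context saved, return-PC = 5 --

FLAGS = (N=1, Z=0)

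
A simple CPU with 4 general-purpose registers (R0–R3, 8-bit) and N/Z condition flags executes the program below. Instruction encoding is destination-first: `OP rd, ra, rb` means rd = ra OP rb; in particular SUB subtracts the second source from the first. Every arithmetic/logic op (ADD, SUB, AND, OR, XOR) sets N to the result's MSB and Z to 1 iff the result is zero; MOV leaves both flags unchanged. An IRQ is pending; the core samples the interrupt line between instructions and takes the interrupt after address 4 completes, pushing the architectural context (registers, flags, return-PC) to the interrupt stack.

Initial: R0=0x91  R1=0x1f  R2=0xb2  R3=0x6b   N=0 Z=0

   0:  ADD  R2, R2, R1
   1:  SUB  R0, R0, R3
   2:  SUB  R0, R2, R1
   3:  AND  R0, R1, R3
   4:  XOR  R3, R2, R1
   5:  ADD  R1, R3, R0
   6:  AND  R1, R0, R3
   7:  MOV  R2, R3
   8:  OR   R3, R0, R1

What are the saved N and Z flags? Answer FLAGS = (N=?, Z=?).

after  0: R0=0x91 R1=0x1f R2=0xd1 R3=0x6b  N=1 Z=0
after  1: R0=0x26 R1=0x1f R2=0xd1 R3=0x6b  N=0 Z=0
after  2: R0=0xb2 R1=0x1f R2=0xd1 R3=0x6b  N=1 Z=0
after  3: R0=0x0b R1=0x1f R2=0xd1 R3=0x6b  N=0 Z=0
after  4: R0=0x0b R1=0x1f R2=0xd1 R3=0xce  N=1 Z=0
-- IRQ taken; context saved, return-PC = 5 --

FLAGS = (N=1, Z=0)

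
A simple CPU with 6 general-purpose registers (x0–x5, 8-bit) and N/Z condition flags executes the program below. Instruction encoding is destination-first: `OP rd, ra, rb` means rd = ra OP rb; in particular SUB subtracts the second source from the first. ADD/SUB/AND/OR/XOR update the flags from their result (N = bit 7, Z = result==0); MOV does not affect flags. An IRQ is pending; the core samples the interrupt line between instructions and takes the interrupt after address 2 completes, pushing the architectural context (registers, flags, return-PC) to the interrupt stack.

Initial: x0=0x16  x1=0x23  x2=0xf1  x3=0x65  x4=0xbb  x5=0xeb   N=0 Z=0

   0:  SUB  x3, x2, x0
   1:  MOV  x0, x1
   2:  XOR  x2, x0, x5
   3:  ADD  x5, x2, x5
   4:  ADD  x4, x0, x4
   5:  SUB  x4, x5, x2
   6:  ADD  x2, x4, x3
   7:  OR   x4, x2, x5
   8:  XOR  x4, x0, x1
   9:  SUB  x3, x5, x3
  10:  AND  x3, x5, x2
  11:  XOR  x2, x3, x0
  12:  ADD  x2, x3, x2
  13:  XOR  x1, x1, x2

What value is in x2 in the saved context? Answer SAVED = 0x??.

after  0: x0=0x16 x1=0x23 x2=0xf1 x3=0xdb x4=0xbb x5=0xeb  N=1 Z=0
after  1: x0=0x23 x1=0x23 x2=0xf1 x3=0xdb x4=0xbb x5=0xeb  N=1 Z=0
after  2: x0=0x23 x1=0x23 x2=0xc8 x3=0xdb x4=0xbb x5=0xeb  N=1 Z=0
-- IRQ taken; context saved, return-PC = 3 --

SAVED = 0xc8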